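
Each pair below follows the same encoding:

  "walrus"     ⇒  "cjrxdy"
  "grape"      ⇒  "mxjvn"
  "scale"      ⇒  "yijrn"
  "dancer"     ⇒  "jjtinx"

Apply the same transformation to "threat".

znxnjz

The shift depends on letter class: consonant w→c is +6, but vowel a→j is +9. Vowels shift forward by 9 and consonants shift forward by 6.
On threat: t(cons)+6=z, h(cons)+6=n, r(cons)+6=x, e(vowel)+9=n, a(vowel)+9=j, t(cons)+6=z.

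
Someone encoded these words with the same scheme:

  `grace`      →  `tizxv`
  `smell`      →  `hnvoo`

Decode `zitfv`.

argue

Each pair mirrors across the alphabet (g↔t, r↔i, a↔z): positions sum to 25. This is the alphabet-reversal cipher (Atbash): a becomes z, b becomes y, etc.
Undoing it on zitfv: z↔a, i↔r, t↔g, f↔u, v↔e.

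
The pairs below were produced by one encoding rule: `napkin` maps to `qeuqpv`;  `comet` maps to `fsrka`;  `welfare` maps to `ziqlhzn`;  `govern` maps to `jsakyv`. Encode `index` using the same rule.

lrike

Letter i (0-indexed) is shifted by i+3, so successive shifts are 3, 4, 5, ….
For index: i+3=l, n+4=r, d+5=i, e+6=k, x+7=e.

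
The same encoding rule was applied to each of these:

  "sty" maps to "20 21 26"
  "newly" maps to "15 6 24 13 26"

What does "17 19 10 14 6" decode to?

prime

s is letter #19 and maps to 20: an offset of 1. The number is (letter's place in the alphabet, a=1) + 1.
Decoding 17 19 10 14 6: 17→(17−1)÷1=16=p, 19→(19−1)÷1=18=r, 10→(10−1)÷1=9=i, 14→(14−1)÷1=13=m, 6→(6−1)÷1=5=e.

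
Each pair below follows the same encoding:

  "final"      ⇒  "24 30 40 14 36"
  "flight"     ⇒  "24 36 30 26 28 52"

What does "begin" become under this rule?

16 22 26 30 40

With a=1..z=26, the number is 2·pos + 12.
For begin: b=2→16, e=5→22, g=7→26, i=9→30, n=14→40.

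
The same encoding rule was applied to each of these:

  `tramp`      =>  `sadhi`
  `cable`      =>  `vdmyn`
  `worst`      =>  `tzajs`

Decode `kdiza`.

Each letter's alphabet position (a=0..z=25) is mapped through 9·x+3 mod 26 — an affine cipher.
Decoding kdiza: k(10)→3·(10−3)≡21=v; d(3)→3·(3−3)≡0=a; i(8)→3·(8−3)≡15=p; z(25)→3·(25−3)≡14=o; a(0)→3·(0−3)≡17=r (all mod 26).

vapor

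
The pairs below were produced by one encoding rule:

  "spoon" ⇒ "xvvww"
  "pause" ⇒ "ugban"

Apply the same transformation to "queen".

valmw

Letter i (0-indexed) is shifted by i+5, so successive shifts are 5, 6, 7, ….
On queen: q+5=v, u+6=a, e+7=l, e+8=m, n+9=w.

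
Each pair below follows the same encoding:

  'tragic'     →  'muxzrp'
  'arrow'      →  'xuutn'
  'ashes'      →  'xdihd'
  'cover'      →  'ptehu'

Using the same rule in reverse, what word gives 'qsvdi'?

Each letter's alphabet position (a=0..z=25) is mapped through 9·x+23 mod 26 — an affine cipher.
Undoing it on qsvdi: q(16)→3·(16−23)≡5=f; s(18)→3·(18−23)≡11=l; v(21)→3·(21−23)≡20=u; d(3)→3·(3−23)≡18=s; i(8)→3·(8−23)≡7=h (all mod 26).

flush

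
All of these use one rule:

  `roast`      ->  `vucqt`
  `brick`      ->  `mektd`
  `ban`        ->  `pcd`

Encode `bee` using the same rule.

ggd

The output letters match the input read backwards, each shifted +2: roast reversed is tsaor. Read the word backwards and shift each letter +2.
On bee: reverse → eeb; then shift: e+2=g, e+2=g, b+2=d.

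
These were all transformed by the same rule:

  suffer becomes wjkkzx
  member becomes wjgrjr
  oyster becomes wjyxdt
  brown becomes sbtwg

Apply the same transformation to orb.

gwt

The output letters match the input read backwards, each shifted +5: suffer reversed is reffus. Two steps: reverse the string, then apply a Caesar shift of +5.
Applying it to orb: reverse → bro; then shift: b+5=g, r+5=w, o+5=t.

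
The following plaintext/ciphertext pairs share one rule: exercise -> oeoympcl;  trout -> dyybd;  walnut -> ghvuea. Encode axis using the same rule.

The shifts repeat in a cycle of length 2: positions 0,1,… shift by +10, +7, then the pattern repeats.
Applying it to axis: a+10=k, x+7=e, i+10=s, s+7=z.

kesz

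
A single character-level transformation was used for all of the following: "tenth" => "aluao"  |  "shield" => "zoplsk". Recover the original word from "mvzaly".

This is a Caesar cipher with shift 7.
Decoding mvzaly: m−7=f, v−7=o, z−7=s, a−7=t, l−7=e, y−7=r.

foster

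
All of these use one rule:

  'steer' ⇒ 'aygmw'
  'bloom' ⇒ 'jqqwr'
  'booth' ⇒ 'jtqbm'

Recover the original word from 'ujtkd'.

Shifts by position in steer: pos 0: s→a (+8), pos 1: t→y (+5), pos 2: e→g (+2), pos 3: e→m (+8), pos 4: r→w (+5) — repeating every 3. It's a Vigenère-style cipher with numeric key [8,5,2]: position i shifts by key[i mod 3].
Decoding ujtkd: u−8=m, j−5=e, t−2=r, k−8=c, d−5=y.

mercy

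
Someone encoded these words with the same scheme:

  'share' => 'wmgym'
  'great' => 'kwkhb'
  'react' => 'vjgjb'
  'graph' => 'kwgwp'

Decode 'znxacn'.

virtue

Letter i (0-indexed) is shifted by i+4, so successive shifts are 4, 5, 6, ….
Reversing it on znxacn: z−4=v, n−5=i, x−6=r, a−7=t, c−8=u, n−9=e.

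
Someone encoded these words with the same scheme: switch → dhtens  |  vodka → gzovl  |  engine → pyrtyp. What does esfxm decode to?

Compare letters: s→d is +11, w→h is +11, i→t is +11 — a constant shift. Each letter is shifted forward by 11 in the alphabet (a Caesar shift of +11).
Reversing it on esfxm: e−11=t, s−11=h, f−11=u, x−11=m, m−11=b.

thumb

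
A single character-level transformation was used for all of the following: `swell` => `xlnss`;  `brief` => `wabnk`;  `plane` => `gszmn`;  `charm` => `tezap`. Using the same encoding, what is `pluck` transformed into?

Each letter's alphabet position (a=0..z=25) is mapped through 23·x+25 mod 26 — an affine cipher.
On pluck: p(15)→23·15+25≡6=g; l(11)→23·11+25≡18=s; u(20)→23·20+25≡17=r; c(2)→23·2+25≡19=t; k(10)→23·10+25≡21=v (all mod 26).

gsrtv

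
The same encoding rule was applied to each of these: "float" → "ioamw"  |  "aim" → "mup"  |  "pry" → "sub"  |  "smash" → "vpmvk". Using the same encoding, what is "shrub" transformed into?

vkuge

The shift depends on letter class: consonant f→i is +3, but vowel o→a is +12. Vowels shift forward by 12 and consonants shift forward by 3.
Applying it to shrub: s(cons)+3=v, h(cons)+3=k, r(cons)+3=u, u(vowel)+12=g, b(cons)+3=e.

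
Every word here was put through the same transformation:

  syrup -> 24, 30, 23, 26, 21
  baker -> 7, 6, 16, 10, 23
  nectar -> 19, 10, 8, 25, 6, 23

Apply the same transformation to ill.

Each letter is replaced by its alphabet position (a=1..z=26) + 5.
On ill: i=9→14, l=12→17, l=12→17.

14, 17, 17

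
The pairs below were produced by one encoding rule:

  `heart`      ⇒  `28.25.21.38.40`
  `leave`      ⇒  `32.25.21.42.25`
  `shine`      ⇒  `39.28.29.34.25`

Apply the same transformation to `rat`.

38.21.40

h is letter #8 and maps to 28: an offset of 20. Letters become their 1-based position plus 20 (so a→21, b→22, …).
For rat: r=18→38, a=1→21, t=20→40.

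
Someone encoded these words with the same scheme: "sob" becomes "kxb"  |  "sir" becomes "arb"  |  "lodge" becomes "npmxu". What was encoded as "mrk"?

bid

The output letters match the input read backwards, each shifted +9: sob reversed is bos. Two steps: reverse the string, then apply a Caesar shift of +9.
Reversing it on mrk: shift back: m−9=d, r−9=i, k−9=b → dib; then reverse → bid.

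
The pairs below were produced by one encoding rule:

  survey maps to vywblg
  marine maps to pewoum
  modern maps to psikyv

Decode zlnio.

which

In survey: s→v is +3, u→y is +4, r→w is +5, v→b is +6 — the shift increases by 1 each position. Each letter shifts forward by (position + 3), i.e. 3, 4, 5, … — the shift grows by one for each successive letter.
Reversing it on zlnio: z−3=w, l−4=h, n−5=i, i−6=c, o−7=h.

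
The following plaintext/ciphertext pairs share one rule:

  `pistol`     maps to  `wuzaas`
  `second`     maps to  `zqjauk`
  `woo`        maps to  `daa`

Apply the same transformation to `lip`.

Two shifts are in play — +12 for a/e/i/o/u, +7 for every other letter.
For lip: l(cons)+7=s, i(vowel)+12=u, p(cons)+7=w.

suw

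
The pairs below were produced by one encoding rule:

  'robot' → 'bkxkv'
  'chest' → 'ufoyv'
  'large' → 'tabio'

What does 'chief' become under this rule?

ufcol

Treating letters as 0–25, the rule is x ↦ 23x + 0 (mod 26).
On chief: c(2)→23·2+0≡20=u; h(7)→23·7+0≡5=f; i(8)→23·8+0≡2=c; e(4)→23·4+0≡14=o; f(5)→23·5+0≡11=l (all mod 26).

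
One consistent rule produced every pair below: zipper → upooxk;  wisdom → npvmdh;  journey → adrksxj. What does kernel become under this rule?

z(25)→u(20) and i(8)→p(15) fit y≡11x+5 (mod 26); the inverse of 11 mod 26 is 19. Treating letters as 0–25, the rule is x ↦ 11x + 5 (mod 26).
For kernel: k(10)→11·10+5≡11=l; e(4)→11·4+5≡23=x; r(17)→11·17+5≡10=k; n(13)→11·13+5≡18=s; e(4)→11·4+5≡23=x; l(11)→11·11+5≡22=w (all mod 26).

lxksxw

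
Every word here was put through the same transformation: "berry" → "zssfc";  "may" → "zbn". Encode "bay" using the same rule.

zbc

Two steps: reverse the string, then apply a Caesar shift of +1.
On bay: reverse → yab; then shift: y+1=z, a+1=b, b+1=c.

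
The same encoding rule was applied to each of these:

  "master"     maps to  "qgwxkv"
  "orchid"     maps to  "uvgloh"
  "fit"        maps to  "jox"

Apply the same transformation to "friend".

The shift depends on letter class: consonant m→q is +4, but vowel a→g is +6. The rule splits by letter class: vowels +6, consonants +4.
For friend: f(cons)+4=j, r(cons)+4=v, i(vowel)+6=o, e(vowel)+6=k, n(cons)+4=r, d(cons)+4=h.

jvokrh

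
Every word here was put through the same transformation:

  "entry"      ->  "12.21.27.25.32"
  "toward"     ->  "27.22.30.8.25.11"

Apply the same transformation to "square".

e is letter #5 and maps to 12: an offset of 7. The number is (letter's place in the alphabet, a=1) + 7.
On square: s=19→26, q=17→24, u=21→28, a=1→8, r=18→25, e=5→12.

26.24.28.8.25.12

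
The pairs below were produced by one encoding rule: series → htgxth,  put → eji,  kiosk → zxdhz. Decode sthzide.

desktop

Compare letters: s→h is +15, e→t is +15, r→g is +15 — a constant shift. This is a Caesar cipher with shift 15.
Decoding sthzide: s−15=d, t−15=e, h−15=s, z−15=k, i−15=t, d−15=o, e−15=p.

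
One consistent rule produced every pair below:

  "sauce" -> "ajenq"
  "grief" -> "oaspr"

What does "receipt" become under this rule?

znmpuch

The shift increases by 1 at each position, starting from +8: 8, 9, 10, ….
Applying it to receipt: r+8=z, e+9=n, c+10=m, e+11=p, i+12=u, p+13=c, t+14=h.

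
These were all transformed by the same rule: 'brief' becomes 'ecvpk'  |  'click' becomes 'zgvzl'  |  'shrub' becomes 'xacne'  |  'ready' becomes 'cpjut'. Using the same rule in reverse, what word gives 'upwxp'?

dense

b(1)→e(4) and r(17)→c(2) fit y≡21x+9 (mod 26); the inverse of 21 mod 26 is 5. Each letter's alphabet position (a=0..z=25) is mapped through 21·x+9 mod 26 — an affine cipher.
Decoding upwxp: u(20)→5·(20−9)≡3=d; p(15)→5·(15−9)≡4=e; w(22)→5·(22−9)≡13=n; x(23)→5·(23−9)≡18=s; p(15)→5·(15−9)≡4=e (all mod 26).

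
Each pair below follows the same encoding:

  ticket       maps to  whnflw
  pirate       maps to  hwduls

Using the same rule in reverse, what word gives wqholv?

The output letters match the input read backwards, each shifted +3: ticket reversed is tekcit. The word is reversed, then every letter is shifted forward by 3.
Undoing it on wqholv: shift back: w−3=t, q−3=n, h−3=e, o−3=l, l−3=i, v−3=s → tnelis; then reverse → silent.

silent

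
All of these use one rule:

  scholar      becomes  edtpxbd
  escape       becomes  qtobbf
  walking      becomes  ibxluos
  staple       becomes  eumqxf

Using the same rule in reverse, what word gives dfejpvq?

residue

It's a Vigenère-style cipher with numeric key [12,1]: position i shifts by key[i mod 2].
Undoing it on dfejpvq: d−12=r, f−1=e, e−12=s, j−1=i, p−12=d, v−1=u, q−12=e.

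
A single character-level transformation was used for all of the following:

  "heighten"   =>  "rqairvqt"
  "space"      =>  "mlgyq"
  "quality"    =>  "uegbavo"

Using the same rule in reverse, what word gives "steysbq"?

This is an affine cipher: with a=0,…,z=25, each position x becomes (9x+6) mod 26.
Reversing it on steysbq: s(18)→3·(18−6)≡10=k; t(19)→3·(19−6)≡13=n; e(4)→3·(4−6)≡20=u; y(24)→3·(24−6)≡2=c; s(18)→3·(18−6)≡10=k; b(1)→3·(1−6)≡11=l; q(16)→3·(16−6)≡4=e (all mod 26).

knuckle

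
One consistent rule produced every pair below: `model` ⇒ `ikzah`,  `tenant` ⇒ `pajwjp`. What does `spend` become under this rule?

Each letter is shifted forward by 22 in the alphabet (a Caesar shift of +22).
On spend: s+22=o, p+22=l, e+22=a, n+22=j, d+22=z.

olajz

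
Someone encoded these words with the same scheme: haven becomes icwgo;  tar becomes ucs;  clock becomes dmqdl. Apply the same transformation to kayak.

The shift depends on letter class: consonant h→i is +1, but vowel a→c is +2. Two shifts are in play — +2 for a/e/i/o/u, +1 for every other letter.
Applying it to kayak: k(cons)+1=l, a(vowel)+2=c, y(cons)+1=z, a(vowel)+2=c, k(cons)+1=l.

lczcl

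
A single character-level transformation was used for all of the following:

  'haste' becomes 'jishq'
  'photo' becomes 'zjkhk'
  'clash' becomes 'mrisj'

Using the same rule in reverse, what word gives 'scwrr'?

skull

h(7)→j(9) and a(0)→i(8) fit y≡15x+8 (mod 26); the inverse of 15 mod 26 is 7. Each letter's alphabet position (a=0..z=25) is mapped through 15·x+8 mod 26 — an affine cipher.
Undoing it on scwrr: s(18)→7·(18−8)≡18=s; c(2)→7·(2−8)≡10=k; w(22)→7·(22−8)≡20=u; r(17)→7·(17−8)≡11=l; r(17)→7·(17−8)≡11=l (all mod 26).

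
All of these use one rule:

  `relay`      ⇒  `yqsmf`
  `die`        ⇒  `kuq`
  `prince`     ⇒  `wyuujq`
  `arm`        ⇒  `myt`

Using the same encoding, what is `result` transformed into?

The shift depends on letter class: consonant r→y is +7, but vowel e→q is +12. Vowels shift forward by 12 and consonants shift forward by 7.
On result: r(cons)+7=y, e(vowel)+12=q, s(cons)+7=z, u(vowel)+12=g, l(cons)+7=s, t(cons)+7=a.

yqzgsa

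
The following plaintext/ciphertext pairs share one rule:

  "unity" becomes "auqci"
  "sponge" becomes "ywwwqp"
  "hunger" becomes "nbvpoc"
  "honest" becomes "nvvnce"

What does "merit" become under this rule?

slzrd

Letter i (0-indexed) is shifted by i+6, so successive shifts are 6, 7, 8, ….
On merit: m+6=s, e+7=l, r+8=z, i+9=r, t+10=d.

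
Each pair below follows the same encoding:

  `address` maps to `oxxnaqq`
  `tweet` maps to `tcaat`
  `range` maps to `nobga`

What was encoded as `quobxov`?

scandal

a(0)→o(14) and d(3)→x(23) fit y≡3x+14 (mod 26); the inverse of 3 mod 26 is 9. Treating letters as 0–25, the rule is x ↦ 3x + 14 (mod 26).
Decoding quobxov: q(16)→9·(16−14)≡18=s; u(20)→9·(20−14)≡2=c; o(14)→9·(14−14)≡0=a; b(1)→9·(1−14)≡13=n; x(23)→9·(23−14)≡3=d; o(14)→9·(14−14)≡0=a; v(21)→9·(21−14)≡11=l (all mod 26).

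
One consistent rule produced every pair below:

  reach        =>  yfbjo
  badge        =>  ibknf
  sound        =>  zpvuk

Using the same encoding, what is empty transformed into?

ftwaf

The shift depends on letter class: consonant r→y is +7, but vowel e→f is +1. Vowels shift forward by 1 and consonants shift forward by 7.
On empty: e(vowel)+1=f, m(cons)+7=t, p(cons)+7=w, t(cons)+7=a, y(cons)+7=f.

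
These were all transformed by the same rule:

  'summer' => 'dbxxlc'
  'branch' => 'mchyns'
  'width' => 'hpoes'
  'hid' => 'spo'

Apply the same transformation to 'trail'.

echpw

The shift depends on letter class: consonant s→d is +11, but vowel u→b is +7. The rule splits by letter class: vowels +7, consonants +11.
On trail: t(cons)+11=e, r(cons)+11=c, a(vowel)+7=h, i(vowel)+7=p, l(cons)+11=w.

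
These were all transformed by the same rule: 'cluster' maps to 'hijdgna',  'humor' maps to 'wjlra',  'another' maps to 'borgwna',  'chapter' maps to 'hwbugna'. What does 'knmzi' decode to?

devil

c(2)→h(7) and l(11)→i(8) fit y≡3x+1 (mod 26); the inverse of 3 mod 26 is 9. Treating letters as 0–25, the rule is x ↦ 3x + 1 (mod 26).
Decoding knmzi: k(10)→9·(10−1)≡3=d; n(13)→9·(13−1)≡4=e; m(12)→9·(12−1)≡21=v; z(25)→9·(25−1)≡8=i; i(8)→9·(8−1)≡11=l (all mod 26).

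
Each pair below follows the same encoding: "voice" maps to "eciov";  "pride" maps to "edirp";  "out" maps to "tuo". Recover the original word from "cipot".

topic

It's just the letters in reverse order.
Decoding cipot: then reverse → topic.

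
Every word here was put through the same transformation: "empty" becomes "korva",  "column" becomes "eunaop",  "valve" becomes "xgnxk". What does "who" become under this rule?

The rule splits by letter class: vowels +6, consonants +2.
Applying it to who: w(cons)+2=y, h(cons)+2=j, o(vowel)+6=u.

yju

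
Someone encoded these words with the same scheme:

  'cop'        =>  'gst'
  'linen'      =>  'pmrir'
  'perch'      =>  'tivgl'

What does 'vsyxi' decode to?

route

This is a Caesar cipher with shift 4.
Decoding vsyxi: v−4=r, s−4=o, y−4=u, x−4=t, i−4=e.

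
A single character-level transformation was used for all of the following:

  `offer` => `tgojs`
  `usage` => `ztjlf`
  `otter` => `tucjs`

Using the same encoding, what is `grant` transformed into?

A repeating key of period 3 is used — shifts +5, +1, +9 over and over.
On grant: g+5=l, r+1=s, a+9=j, n+5=s, t+1=u.

lsjsu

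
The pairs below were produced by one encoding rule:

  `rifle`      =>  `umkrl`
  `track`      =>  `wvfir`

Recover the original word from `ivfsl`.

In rifle: r→u is +3, i→m is +4, f→k is +5, l→r is +6 — the shift increases by 1 each position. Each letter shifts forward by (position + 3), i.e. 3, 4, 5, … — the shift grows by one for each successive letter.
Undoing it on ivfsl: i−3=f, v−4=r, f−5=a, s−6=m, l−7=e.

frame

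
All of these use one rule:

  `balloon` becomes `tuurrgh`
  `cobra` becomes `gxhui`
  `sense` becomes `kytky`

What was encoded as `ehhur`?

The output letters match the input read backwards, each shifted +6: balloon reversed is noollab. Read the word backwards and shift each letter +6.
Decoding ehhur: shift back: e−6=y, h−6=b, h−6=b, u−6=o, r−6=l → ybbol; then reverse → lobby.

lobby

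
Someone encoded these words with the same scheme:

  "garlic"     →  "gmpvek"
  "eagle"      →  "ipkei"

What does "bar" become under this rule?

vef

The output letters match the input read backwards, each shifted +4: garlic reversed is cilrag. Two steps: reverse the string, then apply a Caesar shift of +4.
For bar: reverse → rab; then shift: r+4=v, a+4=e, b+4=f.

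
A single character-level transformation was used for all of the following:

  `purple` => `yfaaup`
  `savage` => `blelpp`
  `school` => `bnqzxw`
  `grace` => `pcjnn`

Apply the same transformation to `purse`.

yfadn

It's a Vigenère-style cipher with numeric key [9,11]: position i shifts by key[i mod 2].
For purse: p+9=y, u+11=f, r+9=a, s+11=d, e+9=n.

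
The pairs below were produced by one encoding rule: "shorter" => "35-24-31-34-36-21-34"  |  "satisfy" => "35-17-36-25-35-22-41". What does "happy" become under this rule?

Each letter is replaced by its alphabet position (a=1..z=26) + 16.
Applying it to happy: h=8→24, a=1→17, p=16→32, p=16→32, y=25→41.

24-17-32-32-41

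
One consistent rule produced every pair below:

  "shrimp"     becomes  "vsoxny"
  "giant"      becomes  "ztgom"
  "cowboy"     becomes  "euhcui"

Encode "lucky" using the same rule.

eqiar

Read the word backwards and shift each letter +6.
Applying it to lucky: reverse → ykcul; then shift: y+6=e, k+6=q, c+6=i, u+6=a, l+6=r.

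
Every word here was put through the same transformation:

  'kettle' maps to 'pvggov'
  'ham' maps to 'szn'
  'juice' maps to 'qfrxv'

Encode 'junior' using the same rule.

qfmrli

Each letter is replaced by its mirror in the alphabet: a↔z, b↔y, c↔x, and so on (the Atbash cipher).
Applying it to junior: j↔q, u↔f, n↔m, i↔r, o↔l, r↔i.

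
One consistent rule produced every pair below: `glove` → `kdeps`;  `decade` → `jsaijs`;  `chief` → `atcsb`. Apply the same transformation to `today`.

Each letter's alphabet position (a=0..z=25) is mapped through 9·x+8 mod 26 — an affine cipher.
For today: t(19)→9·19+8≡23=x; o(14)→9·14+8≡4=e; d(3)→9·3+8≡9=j; a(0)→9·0+8≡8=i; y(24)→9·24+8≡16=q (all mod 26).

xejiq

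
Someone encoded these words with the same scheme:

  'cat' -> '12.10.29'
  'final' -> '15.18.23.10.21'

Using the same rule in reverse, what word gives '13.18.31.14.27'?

c is letter #3 and maps to 12: an offset of 9. The number is (letter's place in the alphabet, a=1) + 9.
Undoing it on 13.18.31.14.27: 13→(13−9)÷1=4=d, 18→(18−9)÷1=9=i, 31→(31−9)÷1=22=v, 14→(14−9)÷1=5=e, 27→(27−9)÷1=18=r.

diver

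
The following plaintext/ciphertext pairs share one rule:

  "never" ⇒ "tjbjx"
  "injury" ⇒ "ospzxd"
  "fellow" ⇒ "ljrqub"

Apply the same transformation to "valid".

bfrnj

The shifts repeat in a cycle of length 2: positions 0,1,… shift by +6, +5, then the pattern repeats.
For valid: v+6=b, a+5=f, l+6=r, i+5=n, d+6=j.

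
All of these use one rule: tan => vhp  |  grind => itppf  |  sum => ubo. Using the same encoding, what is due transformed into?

fbl

The shift depends on letter class: consonant t→v is +2, but vowel a→h is +7. Vowels shift forward by 7 and consonants shift forward by 2.
On due: d(cons)+2=f, u(vowel)+7=b, e(vowel)+7=l.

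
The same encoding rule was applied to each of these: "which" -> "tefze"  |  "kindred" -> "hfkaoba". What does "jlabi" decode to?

Compare letters: w→t is +23, h→e is +23, i→f is +23 — a constant shift. Every letter moves 23 places later in the alphabet, wrapping around z→a.
Reversing it on jlabi: j−23=m, l−23=o, a−23=d, b−23=e, i−23=l.

model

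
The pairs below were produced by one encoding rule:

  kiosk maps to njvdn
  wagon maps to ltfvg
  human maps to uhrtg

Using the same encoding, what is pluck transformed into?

kchxn

k(10)→n(13) and i(8)→j(9) fit y≡15x+19 (mod 26); the inverse of 15 mod 26 is 7. Each letter's alphabet position (a=0..z=25) is mapped through 15·x+19 mod 26 — an affine cipher.
On pluck: p(15)→15·15+19≡10=k; l(11)→15·11+19≡2=c; u(20)→15·20+19≡7=h; c(2)→15·2+19≡23=x; k(10)→15·10+19≡13=n (all mod 26).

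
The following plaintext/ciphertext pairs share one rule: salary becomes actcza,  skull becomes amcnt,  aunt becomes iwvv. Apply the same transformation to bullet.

Shifts by position in salary: pos 0: s→a (+8), pos 1: a→c (+2), pos 2: l→t (+8), pos 3: a→c (+2) — repeating every 2. The shifts repeat in a cycle of length 2: positions 0,1,… shift by +8, +2, then the pattern repeats.
For bullet: b+8=j, u+2=w, l+8=t, l+2=n, e+8=m, t+2=v.

jwtnmv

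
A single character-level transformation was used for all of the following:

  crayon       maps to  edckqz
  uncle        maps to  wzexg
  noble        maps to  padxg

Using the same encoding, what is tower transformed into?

Shifts by position in crayon: pos 0: c→e (+2), pos 1: r→d (+12), pos 2: a→c (+2), pos 3: y→k (+12) — repeating every 2. It's a Vigenère-style cipher with numeric key [2,12]: position i shifts by key[i mod 2].
Applying it to tower: t+2=v, o+12=a, w+2=y, e+12=q, r+2=t.

vayqt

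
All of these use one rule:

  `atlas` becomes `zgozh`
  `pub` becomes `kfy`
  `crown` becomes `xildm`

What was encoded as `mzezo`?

Each pair mirrors across the alphabet (a↔z, t↔g, l↔o): positions sum to 25. Letters are reflected about the middle of the alphabet (position → 25−position): Atbash.
Undoing it on mzezo: m↔n, z↔a, e↔v, z↔a, o↔l.

naval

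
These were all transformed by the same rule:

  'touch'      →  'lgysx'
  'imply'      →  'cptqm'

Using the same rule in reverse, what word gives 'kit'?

Read the word backwards and shift each letter +4.
Undoing it on kit: shift back: k−4=g, i−4=e, t−4=p → gep; then reverse → peg.

peg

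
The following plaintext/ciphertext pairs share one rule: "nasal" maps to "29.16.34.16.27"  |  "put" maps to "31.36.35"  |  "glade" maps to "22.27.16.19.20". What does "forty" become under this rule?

n is letter #14 and maps to 29: an offset of 15. Letters become their 1-based position plus 15 (so a→16, b→17, …).
On forty: f=6→21, o=15→30, r=18→33, t=20→35, y=25→40.

21.30.33.35.40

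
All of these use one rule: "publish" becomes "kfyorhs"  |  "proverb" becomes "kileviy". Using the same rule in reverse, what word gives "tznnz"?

gamma

Each pair mirrors across the alphabet (p↔k, u↔f, b↔y): positions sum to 25. Each letter is replaced by its mirror in the alphabet: a↔z, b↔y, c↔x, and so on (the Atbash cipher).
Reversing it on tznnz: t↔g, z↔a, n↔m, n↔m, z↔a.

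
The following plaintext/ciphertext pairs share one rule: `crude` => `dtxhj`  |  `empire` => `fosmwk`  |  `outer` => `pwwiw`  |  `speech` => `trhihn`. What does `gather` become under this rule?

In crude: c→d is +1, r→t is +2, u→x is +3, d→h is +4 — the shift increases by 1 each position. Letter i (0-indexed) is shifted by i+1, so successive shifts are 1, 2, 3, ….
Applying it to gather: g+1=h, a+2=c, t+3=w, h+4=l, e+5=j, r+6=x.

hcwljx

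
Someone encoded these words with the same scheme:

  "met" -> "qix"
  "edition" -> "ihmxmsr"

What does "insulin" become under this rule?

mrwypmr

Compare letters: m→q is +4, e→i is +4, t→x is +4 — a constant shift. It's a constant shift of +4 (ROT4).
For insulin: i+4=m, n+4=r, s+4=w, u+4=y, l+4=p, i+4=m, n+4=r.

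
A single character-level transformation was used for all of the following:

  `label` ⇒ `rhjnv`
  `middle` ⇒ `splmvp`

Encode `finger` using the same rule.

In label: l→r is +6, a→h is +7, b→j is +8, e→n is +9 — the shift increases by 1 each position. Each letter shifts forward by (position + 6), i.e. 6, 7, 8, … — the shift grows by one for each successive letter.
On finger: f+6=l, i+7=p, n+8=v, g+9=p, e+10=o, r+11=c.

lpvpoc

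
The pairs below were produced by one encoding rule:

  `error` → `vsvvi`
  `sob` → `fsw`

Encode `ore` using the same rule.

ivs

The output letters match the input read backwards, each shifted +4: error reversed is rorre. The word is reversed, then every letter is shifted forward by 4.
Applying it to ore: reverse → ero; then shift: e+4=i, r+4=v, o+4=s.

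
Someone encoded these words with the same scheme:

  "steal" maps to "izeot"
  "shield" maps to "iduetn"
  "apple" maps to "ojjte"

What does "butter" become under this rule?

Each letter's alphabet position (a=0..z=25) is mapped through 17·x+14 mod 26 — an affine cipher.
Applying it to butter: b(1)→17·1+14≡5=f; u(20)→17·20+14≡16=q; t(19)→17·19+14≡25=z; t(19)→17·19+14≡25=z; e(4)→17·4+14≡4=e; r(17)→17·17+14≡17=r (all mod 26).

fqzzer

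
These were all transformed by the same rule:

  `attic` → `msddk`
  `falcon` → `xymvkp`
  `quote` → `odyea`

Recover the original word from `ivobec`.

surely

Two steps: reverse the string, then apply a Caesar shift of +10.
Undoing it on ivobec: shift back: i−10=y, v−10=l, o−10=e, b−10=r, e−10=u, c−10=s → ylerus; then reverse → surely.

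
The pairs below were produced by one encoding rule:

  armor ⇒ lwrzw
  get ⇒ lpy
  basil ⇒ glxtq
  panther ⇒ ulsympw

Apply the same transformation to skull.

Vowels shift forward by 11 and consonants shift forward by 5.
For skull: s(cons)+5=x, k(cons)+5=p, u(vowel)+11=f, l(cons)+5=q, l(cons)+5=q.

xpfqq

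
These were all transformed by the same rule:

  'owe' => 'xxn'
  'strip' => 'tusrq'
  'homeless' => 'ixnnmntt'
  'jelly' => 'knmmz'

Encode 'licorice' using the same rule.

mrdxsrdn

The shift depends on letter class: consonant w→x is +1, but vowel o→x is +9. The rule splits by letter class: vowels +9, consonants +1.
On licorice: l(cons)+1=m, i(vowel)+9=r, c(cons)+1=d, o(vowel)+9=x, r(cons)+1=s, i(vowel)+9=r, c(cons)+1=d, e(vowel)+9=n.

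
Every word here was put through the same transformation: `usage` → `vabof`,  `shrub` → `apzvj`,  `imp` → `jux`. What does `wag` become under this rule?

The shift depends on letter class: consonant s→a is +8, but vowel u→v is +1. The rule splits by letter class: vowels +1, consonants +8.
For wag: w(cons)+8=e, a(vowel)+1=b, g(cons)+8=o.

ebo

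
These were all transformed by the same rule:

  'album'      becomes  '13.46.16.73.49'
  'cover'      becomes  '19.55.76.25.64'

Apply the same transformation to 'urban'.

a(#1)→13 and l(#12)→46: differences scale by 3, so n = 3·pos + 10. Each letter becomes 3×(its alphabet position, a=1..z=26) + 10.
Applying it to urban: u=21→73, r=18→64, b=2→16, a=1→13, n=14→52.

73.64.16.13.52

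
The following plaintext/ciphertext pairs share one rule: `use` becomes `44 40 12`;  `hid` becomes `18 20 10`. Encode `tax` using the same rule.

u(#21)→44 and s(#19)→40: differences scale by 2, so n = 2·pos + 2. The formula is n = 2×(alphabet index, a=1) + 2.
Applying it to tax: t=20→42, a=1→4, x=24→50.

42 4 50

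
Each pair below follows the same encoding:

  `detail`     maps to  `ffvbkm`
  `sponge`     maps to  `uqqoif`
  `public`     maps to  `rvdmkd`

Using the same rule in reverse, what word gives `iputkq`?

The shifts repeat in a cycle of length 2: positions 0,1,… shift by +2, +1, then the pattern repeats.
Reversing it on iputkq: i−2=g, p−1=o, u−2=s, t−1=s, k−2=i, q−1=p.

gossip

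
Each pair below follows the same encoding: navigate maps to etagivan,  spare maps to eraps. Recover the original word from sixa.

axis

It's just the letters in reverse order.
Reversing it on sixa: then reverse → axis.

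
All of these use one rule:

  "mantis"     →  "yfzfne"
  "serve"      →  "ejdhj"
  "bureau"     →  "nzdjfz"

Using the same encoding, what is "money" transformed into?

ytzjk

The shift depends on letter class: consonant m→y is +12, but vowel a→f is +5. Vowels shift forward by 5 and consonants shift forward by 12.
On money: m(cons)+12=y, o(vowel)+5=t, n(cons)+12=z, e(vowel)+5=j, y(cons)+12=k.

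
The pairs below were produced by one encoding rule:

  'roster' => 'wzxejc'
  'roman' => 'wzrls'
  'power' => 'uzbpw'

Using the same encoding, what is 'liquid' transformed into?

The shifts repeat in a cycle of length 2: positions 0,1,… shift by +5, +11, then the pattern repeats.
For liquid: l+5=q, i+11=t, q+5=v, u+11=f, i+5=n, d+11=o.

qtvfno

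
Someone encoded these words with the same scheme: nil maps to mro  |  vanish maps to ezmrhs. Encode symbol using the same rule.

Each pair mirrors across the alphabet (n↔m, i↔r, l↔o): positions sum to 25. Each letter is replaced by its mirror in the alphabet: a↔z, b↔y, c↔x, and so on (the Atbash cipher).
For symbol: s↔h, y↔b, m↔n, b↔y, o↔l, l↔o.

hbnylo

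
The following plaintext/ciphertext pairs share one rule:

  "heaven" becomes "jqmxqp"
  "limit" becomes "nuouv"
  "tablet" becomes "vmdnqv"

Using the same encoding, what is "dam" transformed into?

fmo

The shift depends on letter class: consonant h→j is +2, but vowel e→q is +12. Two shifts are in play — +12 for a/e/i/o/u, +2 for every other letter.
Applying it to dam: d(cons)+2=f, a(vowel)+12=m, m(cons)+2=o.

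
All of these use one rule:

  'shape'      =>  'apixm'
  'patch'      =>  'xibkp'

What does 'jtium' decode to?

Compare letters: s→a is +8, h→p is +8, a→i is +8 — a constant shift. This is a Caesar cipher with shift 8.
Decoding jtium: j−8=b, t−8=l, i−8=a, u−8=m, m−8=e.

blame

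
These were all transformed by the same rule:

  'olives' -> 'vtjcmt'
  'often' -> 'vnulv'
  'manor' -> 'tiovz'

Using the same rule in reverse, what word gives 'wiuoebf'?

pathway

Shifts by position in olives: pos 0: o→v (+7), pos 1: l→t (+8), pos 2: i→j (+1), pos 3: v→c (+7), pos 4: e→m (+8), pos 5: s→t (+1) — repeating every 3. The shifts repeat in a cycle of length 3: positions 0,1,… shift by +7, +8, +1, then the pattern repeats.
Reversing it on wiuoebf: w−7=p, i−8=a, u−1=t, o−7=h, e−8=w, b−1=a, f−7=y.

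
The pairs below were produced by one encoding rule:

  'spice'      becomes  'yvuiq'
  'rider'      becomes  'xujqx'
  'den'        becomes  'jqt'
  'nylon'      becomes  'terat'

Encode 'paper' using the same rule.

vmvqx

The shift depends on letter class: consonant s→y is +6, but vowel i→u is +12. Vowels shift forward by 12 and consonants shift forward by 6.
On paper: p(cons)+6=v, a(vowel)+12=m, p(cons)+6=v, e(vowel)+12=q, r(cons)+6=x.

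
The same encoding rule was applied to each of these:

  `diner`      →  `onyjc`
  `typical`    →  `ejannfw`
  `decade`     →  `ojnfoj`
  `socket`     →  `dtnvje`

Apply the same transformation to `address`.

The shift depends on letter class: consonant d→o is +11, but vowel i→n is +5. Two shifts are in play — +5 for a/e/i/o/u, +11 for every other letter.
Applying it to address: a(vowel)+5=f, d(cons)+11=o, d(cons)+11=o, r(cons)+11=c, e(vowel)+5=j, s(cons)+11=d, s(cons)+11=d.

foocjdd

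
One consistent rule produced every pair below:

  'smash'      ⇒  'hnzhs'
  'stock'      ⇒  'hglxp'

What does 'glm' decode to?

Each pair mirrors across the alphabet (s↔h, m↔n, a↔z): positions sum to 25. Each letter is replaced by its mirror in the alphabet: a↔z, b↔y, c↔x, and so on (the Atbash cipher).
Reversing it on glm: g↔t, l↔o, m↔n.

ton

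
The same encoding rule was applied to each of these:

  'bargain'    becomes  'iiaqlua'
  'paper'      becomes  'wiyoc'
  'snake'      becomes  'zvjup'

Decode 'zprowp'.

Each letter shifts forward by (position + 7), i.e. 7, 8, 9, … — the shift grows by one for each successive letter.
Undoing it on zprowp: z−7=s, p−8=h, r−9=i, o−10=e, w−11=l, p−12=d.

shield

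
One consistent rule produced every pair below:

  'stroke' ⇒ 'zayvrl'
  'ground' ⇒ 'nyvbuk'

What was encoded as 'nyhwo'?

graph

This is a Caesar cipher with shift 7.
Undoing it on nyhwo: n−7=g, y−7=r, h−7=a, w−7=p, o−7=h.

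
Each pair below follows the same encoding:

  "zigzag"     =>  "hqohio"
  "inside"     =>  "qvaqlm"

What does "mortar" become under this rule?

Each letter is shifted forward by 8 in the alphabet (a Caesar shift of +8).
Applying it to mortar: m+8=u, o+8=w, r+8=z, t+8=b, a+8=i, r+8=z.

uwzbiz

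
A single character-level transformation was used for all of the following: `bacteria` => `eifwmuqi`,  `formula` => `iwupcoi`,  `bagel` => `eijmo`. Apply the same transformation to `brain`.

euiqq

The rule splits by letter class: vowels +8, consonants +3.
On brain: b(cons)+3=e, r(cons)+3=u, a(vowel)+8=i, i(vowel)+8=q, n(cons)+3=q.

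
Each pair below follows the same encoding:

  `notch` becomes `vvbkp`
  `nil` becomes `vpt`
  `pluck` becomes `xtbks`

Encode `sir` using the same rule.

The shift depends on letter class: consonant n→v is +8, but vowel o→v is +7. The rule splits by letter class: vowels +7, consonants +8.
On sir: s(cons)+8=a, i(vowel)+7=p, r(cons)+8=z.

apz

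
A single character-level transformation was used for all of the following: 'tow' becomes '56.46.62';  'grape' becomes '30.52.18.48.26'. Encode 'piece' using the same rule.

48.34.26.22.26

t(#20)→56 and o(#15)→46: differences scale by 2, so n = 2·pos + 16. The formula is n = 2×(alphabet index, a=1) + 16.
For piece: p=16→48, i=9→34, e=5→26, c=3→22, e=5→26.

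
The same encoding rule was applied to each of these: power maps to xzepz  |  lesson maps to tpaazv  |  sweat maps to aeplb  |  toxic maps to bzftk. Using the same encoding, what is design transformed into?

lpatov

The shift depends on letter class: consonant p→x is +8, but vowel o→z is +11. The rule splits by letter class: vowels +11, consonants +8.
On design: d(cons)+8=l, e(vowel)+11=p, s(cons)+8=a, i(vowel)+11=t, g(cons)+8=o, n(cons)+8=v.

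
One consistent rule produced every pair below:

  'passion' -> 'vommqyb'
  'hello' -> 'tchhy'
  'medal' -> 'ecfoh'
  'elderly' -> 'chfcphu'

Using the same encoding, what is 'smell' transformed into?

mechh

p(15)→v(21) and a(0)→o(14) fit y≡23x+14 (mod 26); the inverse of 23 mod 26 is 17. Each letter's alphabet position (a=0..z=25) is mapped through 23·x+14 mod 26 — an affine cipher.
For smell: s(18)→23·18+14≡12=m; m(12)→23·12+14≡4=e; e(4)→23·4+14≡2=c; l(11)→23·11+14≡7=h; l(11)→23·11+14≡7=h (all mod 26).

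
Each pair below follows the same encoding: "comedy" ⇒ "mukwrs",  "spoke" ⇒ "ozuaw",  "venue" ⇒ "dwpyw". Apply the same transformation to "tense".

twpow

c(2)→m(12) and o(14)→u(20) fit y≡5x+2 (mod 26); the inverse of 5 mod 26 is 21. This is an affine cipher: with a=0,…,z=25, each position x becomes (5x+2) mod 26.
Applying it to tense: t(19)→5·19+2≡19=t; e(4)→5·4+2≡22=w; n(13)→5·13+2≡15=p; s(18)→5·18+2≡14=o; e(4)→5·4+2≡22=w (all mod 26).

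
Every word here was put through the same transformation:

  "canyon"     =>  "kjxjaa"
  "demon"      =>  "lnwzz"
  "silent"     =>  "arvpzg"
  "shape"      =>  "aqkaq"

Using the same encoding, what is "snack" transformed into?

The shift increases by 1 at each position, starting from +8: 8, 9, 10, ….
Applying it to snack: s+8=a, n+9=w, a+10=k, c+11=n, k+12=w.

awknw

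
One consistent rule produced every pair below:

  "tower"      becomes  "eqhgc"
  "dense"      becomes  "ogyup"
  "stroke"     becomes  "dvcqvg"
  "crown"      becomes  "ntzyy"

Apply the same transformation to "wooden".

hqzfpp

Shifts by position in tower: pos 0: t→e (+11), pos 1: o→q (+2), pos 2: w→h (+11), pos 3: e→g (+2) — repeating every 2. A repeating key of period 2 is used — shifts +11, +2 over and over.
Applying it to wooden: w+11=h, o+2=q, o+11=z, d+2=f, e+11=p, n+2=p.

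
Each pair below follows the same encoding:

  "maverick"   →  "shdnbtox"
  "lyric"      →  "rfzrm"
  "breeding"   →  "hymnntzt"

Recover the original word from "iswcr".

cloth

In maverick: m→s is +6, a→h is +7, v→d is +8, e→n is +9 — the shift increases by 1 each position. The shift increases by 1 at each position, starting from +6: 6, 7, 8, ….
Decoding iswcr: i−6=c, s−7=l, w−8=o, c−9=t, r−10=h.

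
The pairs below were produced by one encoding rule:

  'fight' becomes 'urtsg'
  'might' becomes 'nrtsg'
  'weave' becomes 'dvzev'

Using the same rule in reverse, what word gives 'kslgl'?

Each letter is replaced by its mirror in the alphabet: a↔z, b↔y, c↔x, and so on (the Atbash cipher).
Decoding kslgl: k↔p, s↔h, l↔o, g↔t, l↔o.

photo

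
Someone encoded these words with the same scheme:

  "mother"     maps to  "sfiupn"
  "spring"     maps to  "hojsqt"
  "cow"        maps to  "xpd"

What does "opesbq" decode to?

pardon

The output letters match the input read backwards, each shifted +1: mother reversed is rehtom. Read the word backwards and shift each letter +1.
Reversing it on opesbq: shift back: o−1=n, p−1=o, e−1=d, s−1=r, b−1=a, q−1=p → nodrap; then reverse → pardon.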